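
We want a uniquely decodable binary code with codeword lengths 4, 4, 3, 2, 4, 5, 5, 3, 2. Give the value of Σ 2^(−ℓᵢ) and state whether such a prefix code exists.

1; yes

With common denominator 2^5 = 32: Σ 2^(−ℓᵢ) = 2/32 + 2/32 + 4/32 + 8/32 + 2/32 + 1/32 + 1/32 + 4/32 + 8/32 = 32/32 = 1.
Kraft's inequality requires Σ ≤ 1; here Σ = 1 ≤ 1, so such a prefix code exists.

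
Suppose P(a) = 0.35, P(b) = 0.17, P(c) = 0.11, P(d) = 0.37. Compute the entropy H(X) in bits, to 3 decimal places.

1.846 bits

H = −Σ pᵢ log₂ pᵢ.
−0.35·log₂(0.35) = 0.5301
−0.17·log₂(0.17) = 0.4346
−0.11·log₂(0.11) = 0.3503
−0.37·log₂(0.37) = 0.5307
Sum ≈ 1.8457 → 1.846 bits.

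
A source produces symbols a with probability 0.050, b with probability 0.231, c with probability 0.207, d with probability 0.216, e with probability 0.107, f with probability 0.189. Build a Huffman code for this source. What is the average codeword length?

2.503 bits/symbol

Repeatedly combine the two least-probable nodes; the expected code length is the sum of the merged weights.
merge 1/20 + 107/1000 → 157/1000
merge 157/1000 + 189/1000 → 173/500
merge 207/1000 + 27/125 → 423/1000
merge 231/1000 + 173/500 → 577/1000
merge 423/1000 + 577/1000 → 1
L = 157/1000 + 173/500 + 423/1000 + 577/1000 + 1 = 2503/1000 = 2.503 bits/symbol.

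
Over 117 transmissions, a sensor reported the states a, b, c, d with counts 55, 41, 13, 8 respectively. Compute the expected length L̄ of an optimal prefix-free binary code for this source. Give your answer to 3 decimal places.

Probabilities are the counts divided by 117.
Repeatedly combine the two least-probable nodes; the expected code length is the sum of the merged weights.
merge 8/117 + 1/9 → 7/39
merge 7/39 + 41/117 → 62/117
merge 55/117 + 62/117 → 1
L = 7/39 + 62/117 + 1 = 200/117 ≈ 1.709 bits/symbol.

1.709 bits/symbol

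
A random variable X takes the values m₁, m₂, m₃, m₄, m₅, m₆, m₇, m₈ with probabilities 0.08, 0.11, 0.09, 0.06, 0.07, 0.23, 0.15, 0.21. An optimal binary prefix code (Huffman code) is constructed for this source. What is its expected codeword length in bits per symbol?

Repeatedly combine the two least-probable nodes; the expected code length is the sum of the merged weights.
merge 3/50 + 7/100 → 13/100
merge 2/25 + 9/100 → 17/100
merge 11/100 + 13/100 → 6/25
merge 3/20 + 17/100 → 8/25
merge 21/100 + 23/100 → 11/25
merge 6/25 + 8/25 → 14/25
merge 11/25 + 14/25 → 1
L = 13/100 + 17/100 + 6/25 + 8/25 + 11/25 + 14/25 + 1 = 143/50 = 2.86 bits/symbol.

2.86 bits/symbol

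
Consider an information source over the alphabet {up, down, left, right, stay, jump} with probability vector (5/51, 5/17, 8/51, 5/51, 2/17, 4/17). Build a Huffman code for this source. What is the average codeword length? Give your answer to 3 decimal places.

Repeatedly combine the two least-probable nodes; the expected code length is the sum of the merged weights.
merge 5/51 + 5/51 → 10/51
merge 2/17 + 8/51 → 14/51
merge 10/51 + 4/17 → 22/51
merge 14/51 + 5/17 → 29/51
merge 22/51 + 29/51 → 1
L = 10/51 + 14/51 + 22/51 + 29/51 + 1 = 42/17 ≈ 2.471 bits/symbol.

2.471 bits/symbol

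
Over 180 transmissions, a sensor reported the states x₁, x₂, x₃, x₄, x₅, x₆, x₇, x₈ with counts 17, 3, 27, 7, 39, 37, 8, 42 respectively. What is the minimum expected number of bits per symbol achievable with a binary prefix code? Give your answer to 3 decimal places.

2.694 bits/symbol

Probabilities are the counts divided by 180.
Repeatedly combine the two least-probable nodes; the expected code length is the sum of the merged weights.
merge 1/60 + 7/180 → 1/18
merge 2/45 + 1/18 → 1/10
merge 17/180 + 1/10 → 7/36
merge 3/20 + 7/36 → 31/90
merge 37/180 + 13/60 → 19/45
merge 7/30 + 31/90 → 26/45
merge 19/45 + 26/45 → 1
L = 1/18 + 1/10 + 7/36 + 31/90 + 19/45 + 26/45 + 1 = 97/36 ≈ 2.694 bits/symbol.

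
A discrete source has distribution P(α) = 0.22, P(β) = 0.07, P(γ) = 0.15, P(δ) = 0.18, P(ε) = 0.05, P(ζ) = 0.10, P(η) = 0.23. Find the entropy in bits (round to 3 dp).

2.641 bits

H = −Σ pᵢ log₂ pᵢ.
−0.22·log₂(0.22) = 0.4806
−0.07·log₂(0.07) = 0.2686
−0.15·log₂(0.15) = 0.4105
−0.18·log₂(0.18) = 0.4453
−0.05·log₂(0.05) = 0.2161
−0.10·log₂(0.10) = 0.3322
−0.23·log₂(0.23) = 0.4877
Sum ≈ 2.6409 → 2.641 bits.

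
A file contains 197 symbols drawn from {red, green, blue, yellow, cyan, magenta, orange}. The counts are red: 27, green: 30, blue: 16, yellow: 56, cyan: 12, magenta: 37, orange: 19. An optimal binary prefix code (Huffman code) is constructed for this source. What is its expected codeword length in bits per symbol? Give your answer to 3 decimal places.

Probabilities are the counts divided by 197.
Repeatedly combine the two least-probable nodes; the expected code length is the sum of the merged weights.
merge 12/197 + 16/197 → 28/197
merge 19/197 + 27/197 → 46/197
merge 28/197 + 30/197 → 58/197
merge 37/197 + 46/197 → 83/197
merge 56/197 + 58/197 → 114/197
merge 83/197 + 114/197 → 1
L = 28/197 + 46/197 + 58/197 + 83/197 + 114/197 + 1 = 526/197 ≈ 2.670 bits/symbol.

2.670 bits/symbol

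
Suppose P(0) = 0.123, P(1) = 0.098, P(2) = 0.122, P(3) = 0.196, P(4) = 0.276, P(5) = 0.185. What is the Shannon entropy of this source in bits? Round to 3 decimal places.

2.494 bits

H = −Σ pᵢ log₂ pᵢ.
−0.123·log₂(0.123) = 0.3719
−0.098·log₂(0.098) = 0.3284
−0.122·log₂(0.122) = 0.3703
−0.196·log₂(0.196) = 0.4608
−0.276·log₂(0.276) = 0.5126
−0.185·log₂(0.185) = 0.4504
Sum ≈ 2.4943 → 2.494 bits.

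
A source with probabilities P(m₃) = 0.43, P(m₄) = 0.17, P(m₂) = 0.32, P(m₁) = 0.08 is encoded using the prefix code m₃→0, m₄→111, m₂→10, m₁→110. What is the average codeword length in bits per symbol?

1.82 bits/symbol

L̄ = Σ pᵢ·ℓᵢ = 0.43·1 + 0.17·3 + 0.32·2 + 0.08·3 = 1.82 bits/symbol.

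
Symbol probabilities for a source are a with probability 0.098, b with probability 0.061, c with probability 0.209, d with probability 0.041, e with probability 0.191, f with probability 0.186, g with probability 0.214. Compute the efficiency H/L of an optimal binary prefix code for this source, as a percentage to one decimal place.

Entropy H = −Σ p log₂ p ≈ 2.6190 bits.
Huffman merges: 41/1000+61/1000→51/500; 49/500+51/500→1/5; 93/500+191/1000→377/1000; 1/5+209/1000→409/1000; 107/500+377/1000→591/1000; 409/1000+591/1000→1. L = 2679/1000 ≈ 2.6790.
Efficiency = H/L = 2.6190/2.6790 = 97.8%.

97.8%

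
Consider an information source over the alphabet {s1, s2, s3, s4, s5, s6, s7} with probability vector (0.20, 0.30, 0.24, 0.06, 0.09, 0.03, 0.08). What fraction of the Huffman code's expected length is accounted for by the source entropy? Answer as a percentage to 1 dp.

Entropy H = −Σ p log₂ p ≈ 2.4791 bits.
Huffman merges: 3/100+3/50→9/100; 2/25+9/100→17/100; 9/100+17/100→13/50; 1/5+6/25→11/25; 13/50+3/10→14/25; 11/25+14/25→1. L = 63/25 ≈ 2.5200.
Efficiency = H/L = 2.4791/2.5200 = 98.4%.

98.4%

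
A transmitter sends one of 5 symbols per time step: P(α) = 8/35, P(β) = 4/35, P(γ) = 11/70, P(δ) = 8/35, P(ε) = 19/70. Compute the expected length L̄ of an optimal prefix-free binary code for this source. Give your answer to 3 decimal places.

2.271 bits/symbol

Repeatedly combine the two least-probable nodes; the expected code length is the sum of the merged weights.
merge 4/35 + 11/70 → 19/70
merge 8/35 + 8/35 → 16/35
merge 19/70 + 19/70 → 19/35
merge 16/35 + 19/35 → 1
L = 19/70 + 16/35 + 19/35 + 1 = 159/70 ≈ 2.271 bits/symbol.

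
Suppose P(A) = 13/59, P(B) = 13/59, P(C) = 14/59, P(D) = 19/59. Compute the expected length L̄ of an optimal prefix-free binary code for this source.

Repeatedly combine the two least-probable nodes; the expected code length is the sum of the merged weights.
merge 13/59 + 13/59 → 26/59
merge 14/59 + 19/59 → 33/59
merge 26/59 + 33/59 → 1
L = 26/59 + 33/59 + 1 = 2 bits/symbol.

2 bits/symbol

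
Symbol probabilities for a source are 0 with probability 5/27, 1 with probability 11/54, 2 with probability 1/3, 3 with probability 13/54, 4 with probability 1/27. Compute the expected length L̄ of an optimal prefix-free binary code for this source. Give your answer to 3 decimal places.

2.222 bits/symbol

Repeatedly combine the two least-probable nodes; the expected code length is the sum of the merged weights.
merge 1/27 + 5/27 → 2/9
merge 11/54 + 2/9 → 23/54
merge 13/54 + 1/3 → 31/54
merge 23/54 + 31/54 → 1
L = 2/9 + 23/54 + 31/54 + 1 = 20/9 ≈ 2.222 bits/symbol.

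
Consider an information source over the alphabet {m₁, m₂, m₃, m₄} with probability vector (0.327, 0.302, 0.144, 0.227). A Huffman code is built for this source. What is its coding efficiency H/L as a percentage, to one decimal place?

Entropy H = −Σ p log₂ p ≈ 1.9372 bits.
Huffman merges: 18/125+227/1000→371/1000; 151/500+327/1000→629/1000; 371/1000+629/1000→1. L = 2 ≈ 2.0000.
Efficiency = H/L = 1.9372/2.0000 = 96.9%.

96.9%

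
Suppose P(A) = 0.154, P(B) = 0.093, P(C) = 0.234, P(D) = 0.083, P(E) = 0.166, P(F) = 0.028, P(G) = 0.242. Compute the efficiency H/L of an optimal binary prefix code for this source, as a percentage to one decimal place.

98.4%

Entropy H = −Σ p log₂ p ≈ 2.5925 bits.
Huffman merges: 7/250+83/1000→111/1000; 93/1000+111/1000→51/250; 77/500+83/500→8/25; 51/250+117/500→219/500; 121/500+8/25→281/500; 219/500+281/500→1. L = 527/200 ≈ 2.6350.
Efficiency = H/L = 2.5925/2.6350 = 98.4%.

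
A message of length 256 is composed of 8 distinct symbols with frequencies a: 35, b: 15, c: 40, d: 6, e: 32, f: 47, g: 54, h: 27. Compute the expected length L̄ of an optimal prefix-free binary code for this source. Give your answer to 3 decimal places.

2.871 bits/symbol

Probabilities are the counts divided by 256.
Repeatedly combine the two least-probable nodes; the expected code length is the sum of the merged weights.
merge 3/128 + 15/256 → 21/256
merge 21/256 + 27/256 → 3/16
merge 1/8 + 35/256 → 67/256
merge 5/32 + 47/256 → 87/256
merge 3/16 + 27/128 → 51/128
merge 67/256 + 87/256 → 77/128
merge 51/128 + 77/128 → 1
L = 21/256 + 3/16 + 67/256 + 87/256 + 51/128 + 77/128 + 1 = 735/256 ≈ 2.871 bits/symbol.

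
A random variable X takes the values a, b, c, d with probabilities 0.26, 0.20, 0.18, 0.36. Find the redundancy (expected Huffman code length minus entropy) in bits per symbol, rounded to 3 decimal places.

Entropy H = −Σ p log₂ p ≈ 1.9456 bits.
Huffman merges: 9/50+1/5→19/50; 13/50+9/25→31/50; 19/50+31/50→1. L = 2 ≈ 2.0000.
L − H = 2.0000 − 1.9456 = 0.054 bits.

0.054 bits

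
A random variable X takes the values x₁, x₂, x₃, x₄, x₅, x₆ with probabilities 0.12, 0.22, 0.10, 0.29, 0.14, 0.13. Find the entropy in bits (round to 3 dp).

H = −Σ pᵢ log₂ pᵢ.
−0.12·log₂(0.12) = 0.3671
−0.22·log₂(0.22) = 0.4806
−0.10·log₂(0.10) = 0.3322
−0.29·log₂(0.29) = 0.5179
−0.14·log₂(0.14) = 0.3971
−0.13·log₂(0.13) = 0.3826
Sum ≈ 2.4775 → 2.477 bits.

2.477 bits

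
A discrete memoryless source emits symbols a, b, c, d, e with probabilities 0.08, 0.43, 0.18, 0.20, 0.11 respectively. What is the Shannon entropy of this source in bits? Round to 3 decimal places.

2.075 bits

H = −Σ pᵢ log₂ pᵢ.
−0.08·log₂(0.08) = 0.2915
−0.43·log₂(0.43) = 0.5236
−0.18·log₂(0.18) = 0.4453
−0.20·log₂(0.20) = 0.4644
−0.11·log₂(0.11) = 0.3503
Sum ≈ 2.0751 → 2.075 bits.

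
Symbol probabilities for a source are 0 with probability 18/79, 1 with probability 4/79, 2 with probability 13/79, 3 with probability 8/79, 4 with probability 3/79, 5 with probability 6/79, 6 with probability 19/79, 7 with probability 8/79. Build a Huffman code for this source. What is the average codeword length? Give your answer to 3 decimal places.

Repeatedly combine the two least-probable nodes; the expected code length is the sum of the merged weights.
merge 3/79 + 4/79 → 7/79
merge 6/79 + 7/79 → 13/79
merge 8/79 + 8/79 → 16/79
merge 13/79 + 13/79 → 26/79
merge 16/79 + 18/79 → 34/79
merge 19/79 + 26/79 → 45/79
merge 34/79 + 45/79 → 1
L = 7/79 + 13/79 + 16/79 + 26/79 + 34/79 + 45/79 + 1 = 220/79 ≈ 2.785 bits/symbol.

2.785 bits/symbol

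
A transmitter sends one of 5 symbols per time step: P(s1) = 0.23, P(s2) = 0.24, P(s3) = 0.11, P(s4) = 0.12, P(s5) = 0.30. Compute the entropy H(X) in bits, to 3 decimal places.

H = −Σ pᵢ log₂ pᵢ.
−0.23·log₂(0.23) = 0.4877
−0.24·log₂(0.24) = 0.4941
−0.11·log₂(0.11) = 0.3503
−0.12·log₂(0.12) = 0.3671
−0.30·log₂(0.30) = 0.5211
Sum ≈ 2.2202 → 2.220 bits.

2.220 bits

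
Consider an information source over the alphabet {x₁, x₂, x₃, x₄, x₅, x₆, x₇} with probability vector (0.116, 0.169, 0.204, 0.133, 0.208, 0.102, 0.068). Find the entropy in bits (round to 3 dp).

H = −Σ pᵢ log₂ pᵢ.
−0.116·log₂(0.116) = 0.3605
−0.169·log₂(0.169) = 0.4335
−0.204·log₂(0.204) = 0.4678
−0.133·log₂(0.133) = 0.3871
−0.208·log₂(0.208) = 0.4712
−0.102·log₂(0.102) = 0.3359
−0.068·log₂(0.068) = 0.2637
Sum ≈ 2.7198 → 2.720 bits.

2.720 bits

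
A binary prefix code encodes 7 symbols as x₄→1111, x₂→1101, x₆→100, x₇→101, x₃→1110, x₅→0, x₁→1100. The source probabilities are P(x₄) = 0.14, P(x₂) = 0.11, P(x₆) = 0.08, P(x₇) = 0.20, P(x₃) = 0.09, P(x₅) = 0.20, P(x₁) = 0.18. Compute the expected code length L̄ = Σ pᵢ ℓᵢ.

L̄ = Σ pᵢ·ℓᵢ = 0.14·4 + 0.11·4 + 0.08·3 + 0.20·3 + 0.09·4 + 0.20·1 + 0.18·4 = 3.12 bits/symbol.

3.12 bits/symbol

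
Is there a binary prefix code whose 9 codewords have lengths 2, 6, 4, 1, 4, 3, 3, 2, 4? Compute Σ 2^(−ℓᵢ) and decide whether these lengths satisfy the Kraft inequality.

With common denominator 2^6 = 64: Σ 2^(−ℓᵢ) = 16/64 + 1/64 + 4/64 + 32/64 + 4/64 + 8/64 + 8/64 + 16/64 + 4/64 = 93/64 = 1.453125.
Kraft's inequality requires Σ ≤ 1; here Σ = 1.453125 > 1, so no such prefix code exists.

1.453125; no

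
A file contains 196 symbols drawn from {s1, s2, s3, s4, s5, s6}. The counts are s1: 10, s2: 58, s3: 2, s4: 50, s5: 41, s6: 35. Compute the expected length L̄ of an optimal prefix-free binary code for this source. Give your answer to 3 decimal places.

Probabilities are the counts divided by 196.
Repeatedly combine the two least-probable nodes; the expected code length is the sum of the merged weights.
merge 1/98 + 5/98 → 3/49
merge 3/49 + 5/28 → 47/196
merge 41/196 + 47/196 → 22/49
merge 25/98 + 29/98 → 27/49
merge 22/49 + 27/49 → 1
L = 3/49 + 47/196 + 22/49 + 27/49 + 1 = 451/196 ≈ 2.301 bits/symbol.

2.301 bits/symbol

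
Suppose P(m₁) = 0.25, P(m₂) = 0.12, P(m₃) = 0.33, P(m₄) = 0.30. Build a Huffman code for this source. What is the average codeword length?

2 bits/symbol

Repeatedly combine the two least-probable nodes; the expected code length is the sum of the merged weights.
merge 3/25 + 1/4 → 37/100
merge 3/10 + 33/100 → 63/100
merge 37/100 + 63/100 → 1
L = 37/100 + 63/100 + 1 = 2 bits/symbol.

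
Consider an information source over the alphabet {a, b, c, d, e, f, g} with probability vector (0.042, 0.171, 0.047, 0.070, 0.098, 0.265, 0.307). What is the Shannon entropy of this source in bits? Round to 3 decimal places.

H = −Σ pᵢ log₂ pᵢ.
−0.042·log₂(0.042) = 0.1921
−0.171·log₂(0.171) = 0.4357
−0.047·log₂(0.047) = 0.2073
−0.070·log₂(0.070) = 0.2686
−0.098·log₂(0.098) = 0.3284
−0.265·log₂(0.265) = 0.5077
−0.307·log₂(0.307) = 0.5230
Sum ≈ 2.4628 → 2.463 bits.

2.463 bits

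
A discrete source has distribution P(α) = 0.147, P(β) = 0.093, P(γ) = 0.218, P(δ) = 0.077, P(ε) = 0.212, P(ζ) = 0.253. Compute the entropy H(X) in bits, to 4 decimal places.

2.4653 bits

H = −Σ pᵢ log₂ pᵢ.
−0.147·log₂(0.147) = 0.4066
−0.093·log₂(0.093) = 0.3187
−0.218·log₂(0.218) = 0.4791
−0.077·log₂(0.077) = 0.2848
−0.212·log₂(0.212) = 0.4744
−0.253·log₂(0.253) = 0.5016
Sum ≈ 2.4653 → 2.4653 bits.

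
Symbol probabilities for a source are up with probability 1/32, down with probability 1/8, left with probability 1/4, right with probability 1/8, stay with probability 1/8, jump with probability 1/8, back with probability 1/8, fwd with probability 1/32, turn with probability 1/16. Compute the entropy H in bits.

2.9375 bits

Each probability is a power of 1/2, so log₂(1/p) is an integer.
H = Σ p·log₂(1/p) = 1/32·5 + 1/8·3 + 1/4·2 + 1/8·3 + 1/8·3 + 1/8·3 + 1/8·3 + 1/32·5 + 1/16·4 = 2.9375 bits.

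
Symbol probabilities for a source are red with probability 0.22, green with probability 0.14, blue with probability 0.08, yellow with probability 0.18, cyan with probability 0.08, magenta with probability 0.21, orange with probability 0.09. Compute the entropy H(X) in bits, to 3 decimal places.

2.691 bits

H = −Σ pᵢ log₂ pᵢ.
−0.22·log₂(0.22) = 0.4806
−0.14·log₂(0.14) = 0.3971
−0.08·log₂(0.08) = 0.2915
−0.18·log₂(0.18) = 0.4453
−0.08·log₂(0.08) = 0.2915
−0.21·log₂(0.21) = 0.4728
−0.09·log₂(0.09) = 0.3127
Sum ≈ 2.6915 → 2.691 bits.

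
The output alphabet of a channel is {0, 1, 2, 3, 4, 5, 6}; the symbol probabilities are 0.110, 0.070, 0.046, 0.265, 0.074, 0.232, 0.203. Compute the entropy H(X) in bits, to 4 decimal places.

2.5649 bits

H = −Σ pᵢ log₂ pᵢ.
−0.110·log₂(0.110) = 0.3503
−0.070·log₂(0.070) = 0.2686
−0.046·log₂(0.046) = 0.2043
−0.265·log₂(0.265) = 0.5077
−0.074·log₂(0.074) = 0.2780
−0.232·log₂(0.232) = 0.4890
−0.203·log₂(0.203) = 0.4670
Sum ≈ 2.5649 → 2.5649 bits.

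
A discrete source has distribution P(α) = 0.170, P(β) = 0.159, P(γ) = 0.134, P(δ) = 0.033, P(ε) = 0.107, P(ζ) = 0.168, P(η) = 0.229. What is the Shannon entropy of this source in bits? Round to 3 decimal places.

2.672 bits

H = −Σ pᵢ log₂ pᵢ.
−0.170·log₂(0.170) = 0.4346
−0.159·log₂(0.159) = 0.4218
−0.134·log₂(0.134) = 0.3886
−0.033·log₂(0.033) = 0.1624
−0.107·log₂(0.107) = 0.3450
−0.168·log₂(0.168) = 0.4323
−0.229·log₂(0.229) = 0.4870
Sum ≈ 2.6717 → 2.672 bits.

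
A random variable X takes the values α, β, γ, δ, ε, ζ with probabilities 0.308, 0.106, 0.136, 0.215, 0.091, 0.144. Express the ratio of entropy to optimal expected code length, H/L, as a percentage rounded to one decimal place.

99.0%

Entropy H = −Σ p log₂ p ≈ 2.4520 bits.
Huffman merges: 91/1000+53/500→197/1000; 17/125+18/125→7/25; 197/1000+43/200→103/250; 7/25+77/250→147/250; 103/250+147/250→1. L = 2477/1000 ≈ 2.4770.
Efficiency = H/L = 2.4520/2.4770 = 99.0%.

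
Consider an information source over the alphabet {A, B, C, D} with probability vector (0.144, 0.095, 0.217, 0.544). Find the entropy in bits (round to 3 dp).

1.681 bits

H = −Σ pᵢ log₂ pᵢ.
−0.144·log₂(0.144) = 0.4026
−0.095·log₂(0.095) = 0.3226
−0.217·log₂(0.217) = 0.4783
−0.544·log₂(0.544) = 0.4778
Sum ≈ 1.6813 → 1.681 bits.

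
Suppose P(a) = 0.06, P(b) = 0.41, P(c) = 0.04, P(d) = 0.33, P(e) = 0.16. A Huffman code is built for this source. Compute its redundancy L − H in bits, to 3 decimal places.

0.042 bits

Entropy H = −Σ p log₂ p ≈ 1.9075 bits.
Huffman merges: 1/25+3/50→1/10; 1/10+4/25→13/50; 13/50+33/100→59/100; 41/100+59/100→1. L = 39/20 ≈ 1.9500.
L − H = 1.9500 − 1.9075 = 0.042 bits.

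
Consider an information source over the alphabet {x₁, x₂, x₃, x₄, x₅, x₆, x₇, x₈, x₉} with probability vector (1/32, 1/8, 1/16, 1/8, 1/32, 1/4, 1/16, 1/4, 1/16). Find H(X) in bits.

Each probability is a power of 1/2, so log₂(1/p) is an integer.
H = Σ p·log₂(1/p) = 1/32·5 + 1/8·3 + 1/16·4 + 1/8·3 + 1/32·5 + 1/4·2 + 1/16·4 + 1/4·2 + 1/16·4 = 2.8125 bits.

2.8125 bits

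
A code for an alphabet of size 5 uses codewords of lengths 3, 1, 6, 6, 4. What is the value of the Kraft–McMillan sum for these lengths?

With common denominator 2^6 = 64: Σ 2^(−ℓᵢ) = 8/64 + 32/64 + 1/64 + 1/64 + 4/64 = 46/64 = 0.71875.

0.71875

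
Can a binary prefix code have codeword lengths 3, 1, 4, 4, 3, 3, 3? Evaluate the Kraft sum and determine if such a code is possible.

With common denominator 2^4 = 16: Σ 2^(−ℓᵢ) = 2/16 + 8/16 + 1/16 + 1/16 + 2/16 + 2/16 + 2/16 = 18/16 = 1.125.
Kraft's inequality requires Σ ≤ 1; here Σ = 1.125 > 1, so no such prefix code exists.

1.125; no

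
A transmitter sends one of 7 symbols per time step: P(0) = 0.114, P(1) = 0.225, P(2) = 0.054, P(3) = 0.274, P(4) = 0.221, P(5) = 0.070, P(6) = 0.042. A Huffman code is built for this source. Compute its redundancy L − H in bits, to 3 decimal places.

Entropy H = −Σ p log₂ p ≈ 2.5225 bits.
Huffman merges: 21/500+27/500→12/125; 7/100+12/125→83/500; 57/500+83/500→7/25; 221/1000+9/40→223/500; 137/500+7/25→277/500; 223/500+277/500→1. L = 1271/500 ≈ 2.5420.
L − H = 2.5420 − 2.5225 = 0.020 bits.

0.020 bits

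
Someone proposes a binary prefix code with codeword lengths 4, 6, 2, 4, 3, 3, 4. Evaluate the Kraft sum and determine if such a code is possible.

0.703125; yes

With common denominator 2^6 = 64: Σ 2^(−ℓᵢ) = 4/64 + 1/64 + 16/64 + 4/64 + 8/64 + 8/64 + 4/64 = 45/64 = 0.703125.
Kraft's inequality requires Σ ≤ 1; here Σ = 0.703125 ≤ 1, so such a prefix code exists.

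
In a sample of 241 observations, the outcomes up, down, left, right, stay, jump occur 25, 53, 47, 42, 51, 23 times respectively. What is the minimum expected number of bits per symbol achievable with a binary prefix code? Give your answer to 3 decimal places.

2.568 bits/symbol

Probabilities are the counts divided by 241.
Repeatedly combine the two least-probable nodes; the expected code length is the sum of the merged weights.
merge 23/241 + 25/241 → 48/241
merge 42/241 + 47/241 → 89/241
merge 48/241 + 51/241 → 99/241
merge 53/241 + 89/241 → 142/241
merge 99/241 + 142/241 → 1
L = 48/241 + 89/241 + 99/241 + 142/241 + 1 = 619/241 ≈ 2.568 bits/symbol.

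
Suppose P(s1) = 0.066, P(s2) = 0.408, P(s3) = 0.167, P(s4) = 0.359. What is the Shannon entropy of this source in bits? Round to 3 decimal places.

H = −Σ pᵢ log₂ pᵢ.
−0.066·log₂(0.066) = 0.2588
−0.408·log₂(0.408) = 0.5277
−0.167·log₂(0.167) = 0.4312
−0.359·log₂(0.359) = 0.5306
Sum ≈ 1.7483 → 1.748 bits.

1.748 bits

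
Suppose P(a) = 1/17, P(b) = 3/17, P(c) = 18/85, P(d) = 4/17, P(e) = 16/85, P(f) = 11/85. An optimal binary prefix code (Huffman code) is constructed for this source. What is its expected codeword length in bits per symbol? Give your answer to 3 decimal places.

2.553 bits/symbol

Repeatedly combine the two least-probable nodes; the expected code length is the sum of the merged weights.
merge 1/17 + 11/85 → 16/85
merge 3/17 + 16/85 → 31/85
merge 16/85 + 18/85 → 2/5
merge 4/17 + 31/85 → 3/5
merge 2/5 + 3/5 → 1
L = 16/85 + 31/85 + 2/5 + 3/5 + 1 = 217/85 ≈ 2.553 bits/symbol.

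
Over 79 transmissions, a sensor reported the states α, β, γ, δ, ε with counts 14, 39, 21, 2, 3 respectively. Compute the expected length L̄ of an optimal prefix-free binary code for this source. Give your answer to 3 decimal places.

Probabilities are the counts divided by 79.
Repeatedly combine the two least-probable nodes; the expected code length is the sum of the merged weights.
merge 2/79 + 3/79 → 5/79
merge 5/79 + 14/79 → 19/79
merge 19/79 + 21/79 → 40/79
merge 39/79 + 40/79 → 1
L = 5/79 + 19/79 + 40/79 + 1 = 143/79 ≈ 1.810 bits/symbol.

1.810 bits/symbol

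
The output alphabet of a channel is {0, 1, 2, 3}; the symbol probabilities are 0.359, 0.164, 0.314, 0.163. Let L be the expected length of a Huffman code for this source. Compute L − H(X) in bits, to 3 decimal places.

Entropy H = −Σ p log₂ p ≈ 1.9097 bits.
Huffman merges: 163/1000+41/250→327/1000; 157/500+327/1000→641/1000; 359/1000+641/1000→1. L = 246/125 ≈ 1.9680.
L − H = 1.9680 − 1.9097 = 0.058 bits.

0.058 bits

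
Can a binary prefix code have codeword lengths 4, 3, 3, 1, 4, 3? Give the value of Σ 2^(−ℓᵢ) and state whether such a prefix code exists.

With common denominator 2^4 = 16: Σ 2^(−ℓᵢ) = 1/16 + 2/16 + 2/16 + 8/16 + 1/16 + 2/16 = 16/16 = 1.
Kraft's inequality requires Σ ≤ 1; here Σ = 1 ≤ 1, so such a prefix code exists.

1; yes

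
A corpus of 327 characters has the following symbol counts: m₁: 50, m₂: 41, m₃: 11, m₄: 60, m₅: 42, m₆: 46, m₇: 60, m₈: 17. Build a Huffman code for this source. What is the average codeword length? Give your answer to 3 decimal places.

Probabilities are the counts divided by 327.
Repeatedly combine the two least-probable nodes; the expected code length is the sum of the merged weights.
merge 11/327 + 17/327 → 28/327
merge 28/327 + 41/327 → 23/109
merge 14/109 + 46/327 → 88/327
merge 50/327 + 20/109 → 110/327
merge 20/109 + 23/109 → 43/109
merge 88/327 + 110/327 → 66/109
merge 43/109 + 66/109 → 1
L = 28/327 + 23/109 + 88/327 + 110/327 + 43/109 + 66/109 + 1 = 949/327 ≈ 2.902 bits/symbol.

2.902 bits/symbol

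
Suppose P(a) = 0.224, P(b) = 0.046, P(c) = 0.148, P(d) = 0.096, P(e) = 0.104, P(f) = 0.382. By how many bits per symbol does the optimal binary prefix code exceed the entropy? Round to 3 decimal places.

Entropy H = −Σ p log₂ p ≈ 2.2903 bits.
Huffman merges: 23/500+12/125→71/500; 13/125+71/500→123/500; 37/250+28/125→93/250; 123/500+93/250→309/500; 191/500+309/500→1. L = 1189/500 ≈ 2.3780.
L − H = 2.3780 − 2.2903 = 0.088 bits.

0.088 bits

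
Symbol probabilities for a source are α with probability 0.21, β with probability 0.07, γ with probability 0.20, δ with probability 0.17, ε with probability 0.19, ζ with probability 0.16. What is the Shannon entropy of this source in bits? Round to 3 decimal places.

2.519 bits

H = −Σ pᵢ log₂ pᵢ.
−0.21·log₂(0.21) = 0.4728
−0.07·log₂(0.07) = 0.2686
−0.20·log₂(0.20) = 0.4644
−0.17·log₂(0.17) = 0.4346
−0.19·log₂(0.19) = 0.4552
−0.16·log₂(0.16) = 0.4230
Sum ≈ 2.5186 → 2.519 bits.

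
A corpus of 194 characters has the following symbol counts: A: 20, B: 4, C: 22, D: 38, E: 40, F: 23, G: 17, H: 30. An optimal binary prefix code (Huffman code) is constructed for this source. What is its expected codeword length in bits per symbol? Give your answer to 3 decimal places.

2.902 bits/symbol

Probabilities are the counts divided by 194.
Repeatedly combine the two least-probable nodes; the expected code length is the sum of the merged weights.
merge 2/97 + 17/194 → 21/194
merge 10/97 + 21/194 → 41/194
merge 11/97 + 23/194 → 45/194
merge 15/97 + 19/97 → 34/97
merge 20/97 + 41/194 → 81/194
merge 45/194 + 34/97 → 113/194
merge 81/194 + 113/194 → 1
L = 21/194 + 41/194 + 45/194 + 34/97 + 81/194 + 113/194 + 1 = 563/194 ≈ 2.902 bits/symbol.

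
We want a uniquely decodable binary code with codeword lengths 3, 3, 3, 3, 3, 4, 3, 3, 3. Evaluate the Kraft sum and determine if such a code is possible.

1.0625; no

With common denominator 2^4 = 16: Σ 2^(−ℓᵢ) = 2/16 + 2/16 + 2/16 + 2/16 + 2/16 + 1/16 + 2/16 + 2/16 + 2/16 = 17/16 = 1.0625.
Kraft's inequality requires Σ ≤ 1; here Σ = 1.0625 > 1, so no such prefix code exists.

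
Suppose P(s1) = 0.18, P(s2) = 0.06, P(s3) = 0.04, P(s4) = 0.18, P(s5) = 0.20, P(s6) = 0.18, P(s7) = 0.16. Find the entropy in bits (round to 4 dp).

H = −Σ pᵢ log₂ pᵢ.
−0.18·log₂(0.18) = 0.4453
−0.06·log₂(0.06) = 0.2435
−0.04·log₂(0.04) = 0.1858
−0.18·log₂(0.18) = 0.4453
−0.20·log₂(0.20) = 0.4644
−0.18·log₂(0.18) = 0.4453
−0.16·log₂(0.16) = 0.4230
Sum ≈ 2.6526 → 2.6526 bits.

2.6526 bits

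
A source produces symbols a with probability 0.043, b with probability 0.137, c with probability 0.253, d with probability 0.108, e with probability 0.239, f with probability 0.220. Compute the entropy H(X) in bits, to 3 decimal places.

2.411 bits

H = −Σ pᵢ log₂ pᵢ.
−0.043·log₂(0.043) = 0.1952
−0.137·log₂(0.137) = 0.3929
−0.253·log₂(0.253) = 0.5016
−0.108·log₂(0.108) = 0.3468
−0.239·log₂(0.239) = 0.4935
−0.220·log₂(0.220) = 0.4806
Sum ≈ 2.4106 → 2.411 bits.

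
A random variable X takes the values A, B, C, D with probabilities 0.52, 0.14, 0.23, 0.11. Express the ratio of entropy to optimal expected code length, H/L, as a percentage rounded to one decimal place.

99.7%

Entropy H = −Σ p log₂ p ≈ 1.7256 bits.
Huffman merges: 11/100+7/50→1/4; 23/100+1/4→12/25; 12/25+13/25→1. L = 173/100 ≈ 1.7300.
Efficiency = H/L = 1.7256/1.7300 = 99.7%.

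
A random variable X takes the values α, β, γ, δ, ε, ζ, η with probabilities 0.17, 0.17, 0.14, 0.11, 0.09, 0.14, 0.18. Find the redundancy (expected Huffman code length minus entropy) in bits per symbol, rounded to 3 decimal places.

Entropy H = −Σ p log₂ p ≈ 2.7716 bits.
Huffman merges: 9/100+11/100→1/5; 7/50+7/50→7/25; 17/100+17/100→17/50; 9/50+1/5→19/50; 7/25+17/50→31/50; 19/50+31/50→1. L = 141/50 ≈ 2.8200.
L − H = 2.8200 − 2.7716 = 0.048 bits.

0.048 bits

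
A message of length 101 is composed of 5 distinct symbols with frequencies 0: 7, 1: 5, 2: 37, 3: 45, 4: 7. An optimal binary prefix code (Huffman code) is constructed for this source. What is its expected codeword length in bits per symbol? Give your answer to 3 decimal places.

Probabilities are the counts divided by 101.
Repeatedly combine the two least-probable nodes; the expected code length is the sum of the merged weights.
merge 5/101 + 7/101 → 12/101
merge 7/101 + 12/101 → 19/101
merge 19/101 + 37/101 → 56/101
merge 45/101 + 56/101 → 1
L = 12/101 + 19/101 + 56/101 + 1 = 188/101 ≈ 1.861 bits/symbol.

1.861 bits/symbol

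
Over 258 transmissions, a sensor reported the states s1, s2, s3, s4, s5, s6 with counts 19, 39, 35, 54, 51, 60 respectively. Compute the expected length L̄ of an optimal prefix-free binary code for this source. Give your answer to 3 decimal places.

Probabilities are the counts divided by 258.
Repeatedly combine the two least-probable nodes; the expected code length is the sum of the merged weights.
merge 19/258 + 35/258 → 9/43
merge 13/86 + 17/86 → 15/43
merge 9/43 + 9/43 → 18/43
merge 10/43 + 15/43 → 25/43
merge 18/43 + 25/43 → 1
L = 9/43 + 15/43 + 18/43 + 25/43 + 1 = 110/43 ≈ 2.558 bits/symbol.

2.558 bits/symbol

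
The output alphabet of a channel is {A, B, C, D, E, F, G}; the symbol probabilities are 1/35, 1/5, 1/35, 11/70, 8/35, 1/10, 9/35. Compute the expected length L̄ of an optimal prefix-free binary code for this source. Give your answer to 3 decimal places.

2.529 bits/symbol

Repeatedly combine the two least-probable nodes; the expected code length is the sum of the merged weights.
merge 1/35 + 1/35 → 2/35
merge 2/35 + 1/10 → 11/70
merge 11/70 + 11/70 → 11/35
merge 1/5 + 8/35 → 3/7
merge 9/35 + 11/35 → 4/7
merge 3/7 + 4/7 → 1
L = 2/35 + 11/70 + 11/35 + 3/7 + 4/7 + 1 = 177/70 ≈ 2.529 bits/symbol.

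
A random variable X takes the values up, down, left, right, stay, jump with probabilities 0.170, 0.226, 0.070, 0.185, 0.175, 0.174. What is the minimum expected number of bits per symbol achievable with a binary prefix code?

Repeatedly combine the two least-probable nodes; the expected code length is the sum of the merged weights.
merge 7/100 + 17/100 → 6/25
merge 87/500 + 7/40 → 349/1000
merge 37/200 + 113/500 → 411/1000
merge 6/25 + 349/1000 → 589/1000
merge 411/1000 + 589/1000 → 1
L = 6/25 + 349/1000 + 411/1000 + 589/1000 + 1 = 2589/1000 = 2.589 bits/symbol.

2.589 bits/symbol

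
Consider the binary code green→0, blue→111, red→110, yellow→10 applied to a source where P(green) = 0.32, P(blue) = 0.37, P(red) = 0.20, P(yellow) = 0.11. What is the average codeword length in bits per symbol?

L̄ = Σ pᵢ·ℓᵢ = 0.32·1 + 0.37·3 + 0.20·3 + 0.11·2 = 2.25 bits/symbol.

2.25 bits/symbol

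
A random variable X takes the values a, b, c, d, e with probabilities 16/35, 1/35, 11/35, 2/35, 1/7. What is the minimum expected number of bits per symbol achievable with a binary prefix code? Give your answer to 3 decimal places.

1.857 bits/symbol

Repeatedly combine the two least-probable nodes; the expected code length is the sum of the merged weights.
merge 1/35 + 2/35 → 3/35
merge 3/35 + 1/7 → 8/35
merge 8/35 + 11/35 → 19/35
merge 16/35 + 19/35 → 1
L = 3/35 + 8/35 + 19/35 + 1 = 13/7 ≈ 1.857 bits/symbol.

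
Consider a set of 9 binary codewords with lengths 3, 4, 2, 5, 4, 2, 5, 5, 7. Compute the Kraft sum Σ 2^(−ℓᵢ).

0.8515625

With common denominator 2^7 = 128: Σ 2^(−ℓᵢ) = 16/128 + 8/128 + 32/128 + 4/128 + 8/128 + 32/128 + 4/128 + 4/128 + 1/128 = 109/128 = 0.8515625.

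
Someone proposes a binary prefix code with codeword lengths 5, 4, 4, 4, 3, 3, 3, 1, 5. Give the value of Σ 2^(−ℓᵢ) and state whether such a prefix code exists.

With common denominator 2^5 = 32: Σ 2^(−ℓᵢ) = 1/32 + 2/32 + 2/32 + 2/32 + 4/32 + 4/32 + 4/32 + 16/32 + 1/32 = 36/32 = 1.125.
Kraft's inequality requires Σ ≤ 1; here Σ = 1.125 > 1, so no such prefix code exists.

1.125; no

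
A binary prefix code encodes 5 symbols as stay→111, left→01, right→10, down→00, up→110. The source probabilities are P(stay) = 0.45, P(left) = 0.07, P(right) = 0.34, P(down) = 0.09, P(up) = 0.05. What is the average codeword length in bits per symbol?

2.5 bits/symbol

L̄ = Σ pᵢ·ℓᵢ = 0.45·3 + 0.07·2 + 0.34·2 + 0.09·2 + 0.05·3 = 2.5 bits/symbol.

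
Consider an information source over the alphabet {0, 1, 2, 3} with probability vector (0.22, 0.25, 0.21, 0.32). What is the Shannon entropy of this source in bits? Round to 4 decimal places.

1.9794 bits

H = −Σ pᵢ log₂ pᵢ.
−0.22·log₂(0.22) = 0.4806
−0.25·log₂(0.25) = 0.5000
−0.21·log₂(0.21) = 0.4728
−0.32·log₂(0.32) = 0.5260
Sum ≈ 1.9794 → 1.9794 bits.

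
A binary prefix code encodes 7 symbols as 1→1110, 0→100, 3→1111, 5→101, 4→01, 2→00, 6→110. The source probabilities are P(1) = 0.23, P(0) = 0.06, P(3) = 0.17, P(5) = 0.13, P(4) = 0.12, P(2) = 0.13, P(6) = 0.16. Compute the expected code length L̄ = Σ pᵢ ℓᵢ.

3.15 bits/symbol

L̄ = Σ pᵢ·ℓᵢ = 0.23·4 + 0.06·3 + 0.17·4 + 0.13·3 + 0.12·2 + 0.13·2 + 0.16·3 = 3.15 bits/symbol.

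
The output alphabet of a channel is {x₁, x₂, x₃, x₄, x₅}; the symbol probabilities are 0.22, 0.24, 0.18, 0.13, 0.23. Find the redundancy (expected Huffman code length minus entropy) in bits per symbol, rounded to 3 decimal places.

Entropy H = −Σ p log₂ p ≈ 2.2903 bits.
Huffman merges: 13/100+9/50→31/100; 11/50+23/100→9/20; 6/25+31/100→11/20; 9/20+11/20→1. L = 231/100 ≈ 2.3100.
L − H = 2.3100 − 2.2903 = 0.020 bits.

0.020 bits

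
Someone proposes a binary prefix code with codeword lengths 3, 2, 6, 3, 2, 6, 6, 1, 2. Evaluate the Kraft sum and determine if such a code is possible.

With common denominator 2^6 = 64: Σ 2^(−ℓᵢ) = 8/64 + 16/64 + 1/64 + 8/64 + 16/64 + 1/64 + 1/64 + 32/64 + 16/64 = 99/64 = 1.546875.
Kraft's inequality requires Σ ≤ 1; here Σ = 1.546875 > 1, so no such prefix code exists.

1.546875; no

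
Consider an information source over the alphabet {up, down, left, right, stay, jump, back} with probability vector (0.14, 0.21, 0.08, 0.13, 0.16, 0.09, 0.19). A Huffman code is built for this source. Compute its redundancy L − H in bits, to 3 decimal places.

0.035 bits

Entropy H = −Σ p log₂ p ≈ 2.7350 bits.
Huffman merges: 2/25+9/100→17/100; 13/100+7/50→27/100; 4/25+17/100→33/100; 19/100+21/100→2/5; 27/100+33/100→3/5; 2/5+3/5→1. L = 277/100 ≈ 2.7700.
L − H = 2.7700 − 2.7350 = 0.035 bits.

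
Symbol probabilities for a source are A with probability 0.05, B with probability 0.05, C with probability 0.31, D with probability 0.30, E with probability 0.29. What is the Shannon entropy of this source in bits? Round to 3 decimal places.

1.995 bits

H = −Σ pᵢ log₂ pᵢ.
−0.05·log₂(0.05) = 0.2161
−0.05·log₂(0.05) = 0.2161
−0.31·log₂(0.31) = 0.5238
−0.30·log₂(0.30) = 0.5211
−0.29·log₂(0.29) = 0.5179
Sum ≈ 1.9950 → 1.995 bits.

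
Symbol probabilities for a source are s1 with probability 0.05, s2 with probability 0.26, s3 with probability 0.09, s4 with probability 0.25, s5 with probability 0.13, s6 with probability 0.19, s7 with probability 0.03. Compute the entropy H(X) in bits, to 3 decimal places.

H = −Σ pᵢ log₂ pᵢ.
−0.05·log₂(0.05) = 0.2161
−0.26·log₂(0.26) = 0.5053
−0.09·log₂(0.09) = 0.3127
−0.25·log₂(0.25) = 0.5000
−0.13·log₂(0.13) = 0.3826
−0.19·log₂(0.19) = 0.4552
−0.03·log₂(0.03) = 0.1518
Sum ≈ 2.5237 → 2.524 bits.

2.524 bits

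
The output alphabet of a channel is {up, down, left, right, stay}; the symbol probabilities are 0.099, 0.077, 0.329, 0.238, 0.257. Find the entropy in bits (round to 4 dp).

2.1394 bits

H = −Σ pᵢ log₂ pᵢ.
−0.099·log₂(0.099) = 0.3303
−0.077·log₂(0.077) = 0.2848
−0.329·log₂(0.329) = 0.5277
−0.238·log₂(0.238) = 0.4929
−0.257·log₂(0.257) = 0.5038
Sum ≈ 2.1394 → 2.1394 bits.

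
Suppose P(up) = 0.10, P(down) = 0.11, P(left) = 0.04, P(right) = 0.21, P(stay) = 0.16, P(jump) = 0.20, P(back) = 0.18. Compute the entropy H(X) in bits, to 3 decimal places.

H = −Σ pᵢ log₂ pᵢ.
−0.10·log₂(0.10) = 0.3322
−0.11·log₂(0.11) = 0.3503
−0.04·log₂(0.04) = 0.1858
−0.21·log₂(0.21) = 0.4728
−0.16·log₂(0.16) = 0.4230
−0.20·log₂(0.20) = 0.4644
−0.18·log₂(0.18) = 0.4453
Sum ≈ 2.6738 → 2.674 bits.

2.674 bits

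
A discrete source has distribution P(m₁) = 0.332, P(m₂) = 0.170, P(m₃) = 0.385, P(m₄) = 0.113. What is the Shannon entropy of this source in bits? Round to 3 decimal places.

1.848 bits

H = −Σ pᵢ log₂ pᵢ.
−0.332·log₂(0.332) = 0.5281
−0.170·log₂(0.170) = 0.4346
−0.385·log₂(0.385) = 0.5302
−0.113·log₂(0.113) = 0.3555
Sum ≈ 1.8483 → 1.848 bits.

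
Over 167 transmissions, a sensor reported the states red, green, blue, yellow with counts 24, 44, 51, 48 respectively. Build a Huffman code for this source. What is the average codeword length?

2 bits/symbol

Probabilities are the counts divided by 167.
Repeatedly combine the two least-probable nodes; the expected code length is the sum of the merged weights.
merge 24/167 + 44/167 → 68/167
merge 48/167 + 51/167 → 99/167
merge 68/167 + 99/167 → 1
L = 68/167 + 99/167 + 1 = 2 bits/symbol.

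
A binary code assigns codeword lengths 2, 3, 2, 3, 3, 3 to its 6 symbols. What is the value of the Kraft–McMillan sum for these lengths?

1

With common denominator 2^3 = 8: Σ 2^(−ℓᵢ) = 2/8 + 1/8 + 2/8 + 1/8 + 1/8 + 1/8 = 8/8 = 1.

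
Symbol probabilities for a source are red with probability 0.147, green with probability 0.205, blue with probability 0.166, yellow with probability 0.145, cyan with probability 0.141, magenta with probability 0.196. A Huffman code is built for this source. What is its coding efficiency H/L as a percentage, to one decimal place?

98.8%

Entropy H = −Σ p log₂ p ≈ 2.5686 bits.
Huffman merges: 141/1000+29/200→143/500; 147/1000+83/500→313/1000; 49/250+41/200→401/1000; 143/500+313/1000→599/1000; 401/1000+599/1000→1. L = 2599/1000 ≈ 2.5990.
Efficiency = H/L = 2.5686/2.5990 = 98.8%.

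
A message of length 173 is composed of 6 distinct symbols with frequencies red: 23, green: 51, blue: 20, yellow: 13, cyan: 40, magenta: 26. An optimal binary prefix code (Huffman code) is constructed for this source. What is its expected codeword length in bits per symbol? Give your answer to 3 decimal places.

2.474 bits/symbol

Probabilities are the counts divided by 173.
Repeatedly combine the two least-probable nodes; the expected code length is the sum of the merged weights.
merge 13/173 + 20/173 → 33/173
merge 23/173 + 26/173 → 49/173
merge 33/173 + 40/173 → 73/173
merge 49/173 + 51/173 → 100/173
merge 73/173 + 100/173 → 1
L = 33/173 + 49/173 + 73/173 + 100/173 + 1 = 428/173 ≈ 2.474 bits/symbol.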